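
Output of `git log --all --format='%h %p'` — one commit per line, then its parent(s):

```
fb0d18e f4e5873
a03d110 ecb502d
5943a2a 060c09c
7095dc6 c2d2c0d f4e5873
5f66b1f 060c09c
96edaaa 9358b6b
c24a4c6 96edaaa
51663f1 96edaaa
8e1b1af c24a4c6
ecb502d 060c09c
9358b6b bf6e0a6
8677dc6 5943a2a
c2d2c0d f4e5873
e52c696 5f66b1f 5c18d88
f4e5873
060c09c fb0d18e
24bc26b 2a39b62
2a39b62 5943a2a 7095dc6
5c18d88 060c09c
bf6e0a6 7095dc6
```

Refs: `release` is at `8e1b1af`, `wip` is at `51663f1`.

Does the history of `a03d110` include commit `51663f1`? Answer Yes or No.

No

Ancestors of a03d110: {060c09c, a03d110, ecb502d, f4e5873, fb0d18e}.
51663f1 is not in that set, so it is not an ancestor of a03d110.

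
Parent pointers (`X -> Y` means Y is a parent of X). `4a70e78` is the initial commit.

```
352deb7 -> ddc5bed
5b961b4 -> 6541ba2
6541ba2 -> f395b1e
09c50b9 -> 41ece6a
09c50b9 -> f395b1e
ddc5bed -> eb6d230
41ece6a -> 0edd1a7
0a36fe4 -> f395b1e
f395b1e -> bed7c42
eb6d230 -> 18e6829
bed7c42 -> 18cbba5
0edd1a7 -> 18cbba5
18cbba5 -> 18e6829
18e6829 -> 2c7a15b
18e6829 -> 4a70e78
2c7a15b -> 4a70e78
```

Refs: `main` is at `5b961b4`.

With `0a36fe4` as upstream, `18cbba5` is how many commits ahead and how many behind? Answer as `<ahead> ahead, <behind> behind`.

0 ahead, 3 behind

Reachable from 18cbba5: {18cbba5, 18e6829, 2c7a15b, 4a70e78}.
Reachable from 0a36fe4: {0a36fe4, 18cbba5, 18e6829, 2c7a15b, 4a70e78, bed7c42, f395b1e}.
Only in 18cbba5's history (ahead): {} — 0.
Only in 0a36fe4's history (behind): {0a36fe4, bed7c42, f395b1e} — 3.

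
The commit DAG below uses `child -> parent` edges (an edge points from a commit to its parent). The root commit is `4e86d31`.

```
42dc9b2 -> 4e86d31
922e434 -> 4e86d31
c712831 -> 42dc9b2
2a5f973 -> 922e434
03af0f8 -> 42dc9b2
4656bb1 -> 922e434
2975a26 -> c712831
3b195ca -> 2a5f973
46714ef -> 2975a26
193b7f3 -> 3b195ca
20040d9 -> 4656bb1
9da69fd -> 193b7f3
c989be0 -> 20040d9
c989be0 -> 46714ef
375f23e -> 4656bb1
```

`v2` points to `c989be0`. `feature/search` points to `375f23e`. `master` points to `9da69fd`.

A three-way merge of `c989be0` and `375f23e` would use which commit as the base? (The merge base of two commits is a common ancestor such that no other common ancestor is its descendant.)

Ancestors of c989be0: {20040d9, 2975a26, 42dc9b2, 4656bb1, 46714ef, 4e86d31, 922e434, c712831, c989be0}.
Ancestors of 375f23e: {375f23e, 4656bb1, 4e86d31, 922e434}.
Common ancestors: {4656bb1, 4e86d31, 922e434}.
Among these, 4656bb1 is not an ancestor of any other common ancestor — it is the merge base.

4656bb1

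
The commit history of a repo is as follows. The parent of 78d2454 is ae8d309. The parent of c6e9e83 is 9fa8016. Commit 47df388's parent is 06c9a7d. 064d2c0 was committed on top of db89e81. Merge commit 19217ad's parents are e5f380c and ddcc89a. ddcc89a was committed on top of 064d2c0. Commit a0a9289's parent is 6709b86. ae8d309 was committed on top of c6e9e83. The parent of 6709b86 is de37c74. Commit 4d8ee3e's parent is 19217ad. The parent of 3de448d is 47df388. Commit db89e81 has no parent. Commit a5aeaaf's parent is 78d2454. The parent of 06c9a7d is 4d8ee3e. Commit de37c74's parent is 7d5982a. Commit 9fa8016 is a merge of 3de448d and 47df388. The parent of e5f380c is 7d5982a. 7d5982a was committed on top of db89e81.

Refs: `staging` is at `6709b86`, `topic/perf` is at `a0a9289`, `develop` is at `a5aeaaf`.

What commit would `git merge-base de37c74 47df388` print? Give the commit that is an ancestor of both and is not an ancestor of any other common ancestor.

7d5982a

Ancestors of de37c74: {7d5982a, db89e81, de37c74}.
Ancestors of 47df388: {064d2c0, 06c9a7d, 19217ad, 47df388, 4d8ee3e, 7d5982a, db89e81, ddcc89a, e5f380c}.
Common ancestors: {7d5982a, db89e81}.
Among these, 7d5982a is not an ancestor of any other common ancestor — it is the merge base.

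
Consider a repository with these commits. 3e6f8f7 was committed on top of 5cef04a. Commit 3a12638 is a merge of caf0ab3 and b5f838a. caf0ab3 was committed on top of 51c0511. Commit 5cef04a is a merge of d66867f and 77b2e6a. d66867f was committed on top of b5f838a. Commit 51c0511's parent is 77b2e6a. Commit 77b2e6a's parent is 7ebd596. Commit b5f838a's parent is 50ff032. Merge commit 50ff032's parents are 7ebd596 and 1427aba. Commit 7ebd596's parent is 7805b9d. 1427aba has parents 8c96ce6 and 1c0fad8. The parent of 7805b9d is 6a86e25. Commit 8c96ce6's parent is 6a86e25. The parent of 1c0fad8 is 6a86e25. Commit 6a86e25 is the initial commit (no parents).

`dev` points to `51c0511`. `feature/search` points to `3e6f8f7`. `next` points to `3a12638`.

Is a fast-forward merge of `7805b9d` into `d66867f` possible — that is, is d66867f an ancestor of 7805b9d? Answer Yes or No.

A fast-forward from d66867f to 7805b9d is possible iff d66867f is an ancestor of 7805b9d.
Ancestors of 7805b9d: {6a86e25, 7805b9d}.
d66867f is not among them, so fast-forward is not possible.

No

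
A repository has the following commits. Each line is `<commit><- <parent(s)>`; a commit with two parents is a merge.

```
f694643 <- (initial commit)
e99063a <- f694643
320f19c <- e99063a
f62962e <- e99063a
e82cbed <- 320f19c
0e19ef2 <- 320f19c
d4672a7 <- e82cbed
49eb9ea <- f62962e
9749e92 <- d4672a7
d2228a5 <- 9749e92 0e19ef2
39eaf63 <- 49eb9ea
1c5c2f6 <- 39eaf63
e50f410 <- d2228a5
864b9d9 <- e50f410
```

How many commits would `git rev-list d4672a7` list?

5

Walking parent pointers from d4672a7: reachable set = {320f19c, d4672a7, e82cbed, e99063a, f694643}.
That is 5 commits.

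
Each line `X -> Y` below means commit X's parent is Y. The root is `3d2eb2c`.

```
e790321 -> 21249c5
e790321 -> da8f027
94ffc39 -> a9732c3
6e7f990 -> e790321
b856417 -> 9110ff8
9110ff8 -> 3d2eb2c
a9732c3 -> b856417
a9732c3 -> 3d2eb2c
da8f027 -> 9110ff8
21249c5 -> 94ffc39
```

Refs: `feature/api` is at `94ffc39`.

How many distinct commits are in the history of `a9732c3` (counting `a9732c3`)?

Walking parent pointers from a9732c3: reachable set = {3d2eb2c, 9110ff8, a9732c3, b856417}.
That is 4 commits.

4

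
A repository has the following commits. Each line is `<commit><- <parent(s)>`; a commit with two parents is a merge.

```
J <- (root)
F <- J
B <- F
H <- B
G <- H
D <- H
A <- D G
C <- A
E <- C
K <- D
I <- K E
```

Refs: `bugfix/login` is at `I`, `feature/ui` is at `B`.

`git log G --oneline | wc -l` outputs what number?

5

Walking parent pointers from G: reachable set = {B, F, G, H, J}.
That is 5 commits.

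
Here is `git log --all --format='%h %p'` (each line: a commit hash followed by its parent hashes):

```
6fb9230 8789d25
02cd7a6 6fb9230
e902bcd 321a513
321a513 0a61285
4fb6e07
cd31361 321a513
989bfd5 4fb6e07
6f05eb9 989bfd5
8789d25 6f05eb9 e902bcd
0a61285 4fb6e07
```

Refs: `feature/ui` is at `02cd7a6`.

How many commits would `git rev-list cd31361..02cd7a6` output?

6

Reachable from 02cd7a6: {02cd7a6, 0a61285, 321a513, 4fb6e07, 6f05eb9, 6fb9230, 8789d25, 989bfd5, e902bcd}.
Reachable from cd31361: {0a61285, 321a513, 4fb6e07, cd31361}.
In 02cd7a6's history but not cd31361's: {02cd7a6, 6f05eb9, 6fb9230, 8789d25, 989bfd5, e902bcd} — 6 commits.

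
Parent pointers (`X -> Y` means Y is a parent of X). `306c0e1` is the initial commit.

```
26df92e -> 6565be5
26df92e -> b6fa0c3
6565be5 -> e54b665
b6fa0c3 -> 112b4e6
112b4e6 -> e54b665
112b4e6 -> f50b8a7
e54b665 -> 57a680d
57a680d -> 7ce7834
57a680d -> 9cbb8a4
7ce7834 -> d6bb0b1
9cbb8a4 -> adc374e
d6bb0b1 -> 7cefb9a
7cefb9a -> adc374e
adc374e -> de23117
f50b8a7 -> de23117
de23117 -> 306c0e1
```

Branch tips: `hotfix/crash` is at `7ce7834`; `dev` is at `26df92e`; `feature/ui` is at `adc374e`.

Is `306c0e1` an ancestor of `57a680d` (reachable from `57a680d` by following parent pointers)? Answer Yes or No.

Yes

Ancestors of 57a680d (commits reachable by following parents): {306c0e1, 57a680d, 7ce7834, 7cefb9a, 9cbb8a4, adc374e, d6bb0b1, de23117}.
306c0e1 is in that set, so it is an ancestor of 57a680d.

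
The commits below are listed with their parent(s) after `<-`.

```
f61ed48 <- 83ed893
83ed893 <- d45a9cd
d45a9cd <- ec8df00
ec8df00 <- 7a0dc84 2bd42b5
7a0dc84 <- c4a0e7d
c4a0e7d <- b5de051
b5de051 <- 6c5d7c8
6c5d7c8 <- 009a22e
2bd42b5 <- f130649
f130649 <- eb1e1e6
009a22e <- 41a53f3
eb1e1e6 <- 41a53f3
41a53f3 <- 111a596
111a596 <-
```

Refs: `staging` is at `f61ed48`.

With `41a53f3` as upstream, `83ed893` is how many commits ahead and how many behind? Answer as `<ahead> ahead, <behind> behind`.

11 ahead, 0 behind

Reachable from 83ed893: {009a22e, 111a596, 2bd42b5, 41a53f3, 6c5d7c8, 7a0dc84, 83ed893, b5de051, c4a0e7d, d45a9cd, eb1e1e6, ec8df00, f130649}.
Reachable from 41a53f3: {111a596, 41a53f3}.
Only in 83ed893's history (ahead): {009a22e, 2bd42b5, 6c5d7c8, 7a0dc84, 83ed893, b5de051, c4a0e7d, d45a9cd, eb1e1e6, ec8df00, f130649} — 11.
Only in 41a53f3's history (behind): {} — 0.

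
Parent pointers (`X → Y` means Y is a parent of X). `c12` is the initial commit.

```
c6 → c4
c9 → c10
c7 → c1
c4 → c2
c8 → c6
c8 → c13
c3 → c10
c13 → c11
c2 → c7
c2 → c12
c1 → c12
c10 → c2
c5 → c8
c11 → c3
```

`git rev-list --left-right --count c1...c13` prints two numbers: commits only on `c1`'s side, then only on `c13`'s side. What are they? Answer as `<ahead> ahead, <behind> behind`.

0 ahead, 6 behind

Reachable from c1: {c1, c12}.
Reachable from c13: {c1, c10, c11, c12, c13, c2, c3, c7}.
Only in c1's history (ahead): {} — 0.
Only in c13's history (behind): {c10, c11, c13, c2, c3, c7} — 6.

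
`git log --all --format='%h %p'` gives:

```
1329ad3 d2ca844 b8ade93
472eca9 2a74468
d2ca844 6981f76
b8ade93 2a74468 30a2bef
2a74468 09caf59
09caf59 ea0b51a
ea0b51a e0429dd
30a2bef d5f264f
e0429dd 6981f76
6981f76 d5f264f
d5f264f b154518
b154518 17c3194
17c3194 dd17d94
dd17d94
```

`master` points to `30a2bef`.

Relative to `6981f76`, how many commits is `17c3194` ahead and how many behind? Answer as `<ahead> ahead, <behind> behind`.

0 ahead, 3 behind

Reachable from 17c3194: {17c3194, dd17d94}.
Reachable from 6981f76: {17c3194, 6981f76, b154518, d5f264f, dd17d94}.
Only in 17c3194's history (ahead): {} — 0.
Only in 6981f76's history (behind): {6981f76, b154518, d5f264f} — 3.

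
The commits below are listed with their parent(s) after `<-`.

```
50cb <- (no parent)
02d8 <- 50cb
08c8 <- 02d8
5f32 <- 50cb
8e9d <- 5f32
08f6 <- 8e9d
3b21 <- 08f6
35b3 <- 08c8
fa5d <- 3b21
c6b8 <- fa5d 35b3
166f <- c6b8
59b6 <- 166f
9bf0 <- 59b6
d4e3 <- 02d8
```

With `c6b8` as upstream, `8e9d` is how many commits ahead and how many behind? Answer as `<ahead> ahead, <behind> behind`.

Reachable from 8e9d: {50cb, 5f32, 8e9d}.
Reachable from c6b8: {02d8, 08c8, 08f6, 35b3, 3b21, 50cb, 5f32, 8e9d, c6b8, fa5d}.
Only in 8e9d's history (ahead): {} — 0.
Only in c6b8's history (behind): {02d8, 08c8, 08f6, 35b3, 3b21, c6b8, fa5d} — 7.

0 ahead, 7 behind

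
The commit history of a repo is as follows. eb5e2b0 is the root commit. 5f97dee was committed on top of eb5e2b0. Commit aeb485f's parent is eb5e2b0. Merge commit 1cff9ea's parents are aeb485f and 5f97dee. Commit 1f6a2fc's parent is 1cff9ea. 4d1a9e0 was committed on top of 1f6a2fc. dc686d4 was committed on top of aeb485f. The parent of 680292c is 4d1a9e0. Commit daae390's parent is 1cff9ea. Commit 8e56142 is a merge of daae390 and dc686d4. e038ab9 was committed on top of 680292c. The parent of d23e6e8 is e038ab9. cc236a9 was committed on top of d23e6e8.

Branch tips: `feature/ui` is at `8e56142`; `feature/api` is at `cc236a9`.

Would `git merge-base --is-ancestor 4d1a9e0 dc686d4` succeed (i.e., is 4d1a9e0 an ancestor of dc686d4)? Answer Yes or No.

Ancestors of dc686d4: {aeb485f, dc686d4, eb5e2b0}.
4d1a9e0 is not in that set, so it is not an ancestor of dc686d4.

No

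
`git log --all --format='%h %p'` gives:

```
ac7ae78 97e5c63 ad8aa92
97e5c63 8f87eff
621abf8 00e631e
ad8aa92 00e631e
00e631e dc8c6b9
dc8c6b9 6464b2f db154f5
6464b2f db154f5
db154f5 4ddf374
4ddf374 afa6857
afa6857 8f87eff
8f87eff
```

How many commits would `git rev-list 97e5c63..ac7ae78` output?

8

Reachable from ac7ae78: {00e631e, 4ddf374, 6464b2f, 8f87eff, 97e5c63, ac7ae78, ad8aa92, afa6857, db154f5, dc8c6b9}.
Reachable from 97e5c63: {8f87eff, 97e5c63}.
In ac7ae78's history but not 97e5c63's: {00e631e, 4ddf374, 6464b2f, ac7ae78, ad8aa92, afa6857, db154f5, dc8c6b9} — 8 commits.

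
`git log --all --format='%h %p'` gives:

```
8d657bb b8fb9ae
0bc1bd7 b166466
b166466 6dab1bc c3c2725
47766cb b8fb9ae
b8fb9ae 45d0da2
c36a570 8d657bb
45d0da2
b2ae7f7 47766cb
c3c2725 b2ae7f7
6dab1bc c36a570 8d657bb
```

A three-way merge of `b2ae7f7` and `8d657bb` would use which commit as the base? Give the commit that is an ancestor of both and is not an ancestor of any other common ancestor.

b8fb9ae

Ancestors of b2ae7f7: {45d0da2, 47766cb, b2ae7f7, b8fb9ae}.
Ancestors of 8d657bb: {45d0da2, 8d657bb, b8fb9ae}.
Common ancestors: {45d0da2, b8fb9ae}.
Among these, b8fb9ae is not an ancestor of any other common ancestor — it is the merge base.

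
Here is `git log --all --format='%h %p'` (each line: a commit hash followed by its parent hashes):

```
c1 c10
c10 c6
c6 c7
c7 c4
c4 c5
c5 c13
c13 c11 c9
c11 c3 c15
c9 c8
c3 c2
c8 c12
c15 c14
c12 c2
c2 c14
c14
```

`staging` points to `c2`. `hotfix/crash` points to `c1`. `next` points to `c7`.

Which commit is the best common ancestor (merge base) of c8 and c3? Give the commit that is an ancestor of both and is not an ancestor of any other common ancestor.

Ancestors of c8: {c12, c14, c2, c8}.
Ancestors of c3: {c14, c2, c3}.
Common ancestors: {c14, c2}.
Among these, c2 is not an ancestor of any other common ancestor — it is the merge base.

c2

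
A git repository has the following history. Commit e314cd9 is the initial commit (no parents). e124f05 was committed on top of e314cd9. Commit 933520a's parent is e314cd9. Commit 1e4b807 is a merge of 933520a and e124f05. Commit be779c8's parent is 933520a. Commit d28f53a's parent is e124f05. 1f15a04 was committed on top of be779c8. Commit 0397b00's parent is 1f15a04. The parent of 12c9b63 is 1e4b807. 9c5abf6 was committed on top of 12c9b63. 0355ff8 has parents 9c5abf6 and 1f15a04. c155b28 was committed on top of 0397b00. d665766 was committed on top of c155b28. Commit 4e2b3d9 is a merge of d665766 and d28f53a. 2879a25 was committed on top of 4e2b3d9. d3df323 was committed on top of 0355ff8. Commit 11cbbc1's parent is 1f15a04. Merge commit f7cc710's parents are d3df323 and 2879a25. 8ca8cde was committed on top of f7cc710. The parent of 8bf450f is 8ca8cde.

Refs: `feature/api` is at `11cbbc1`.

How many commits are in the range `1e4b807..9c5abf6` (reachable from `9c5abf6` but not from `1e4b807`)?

2

Reachable from 9c5abf6: {12c9b63, 1e4b807, 933520a, 9c5abf6, e124f05, e314cd9}.
Reachable from 1e4b807: {1e4b807, 933520a, e124f05, e314cd9}.
In 9c5abf6's history but not 1e4b807's: {12c9b63, 9c5abf6} — 2 commits.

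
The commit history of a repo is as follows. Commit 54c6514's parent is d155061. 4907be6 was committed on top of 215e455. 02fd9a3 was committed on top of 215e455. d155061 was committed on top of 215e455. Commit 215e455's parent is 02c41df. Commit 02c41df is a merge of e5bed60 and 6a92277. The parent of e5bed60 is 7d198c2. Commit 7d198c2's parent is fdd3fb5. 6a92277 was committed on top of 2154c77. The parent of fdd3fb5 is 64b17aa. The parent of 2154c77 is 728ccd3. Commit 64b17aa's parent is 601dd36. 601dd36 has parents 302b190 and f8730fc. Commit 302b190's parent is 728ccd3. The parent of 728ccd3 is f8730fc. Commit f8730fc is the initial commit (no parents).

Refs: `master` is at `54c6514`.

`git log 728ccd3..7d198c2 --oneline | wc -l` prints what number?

5

Reachable from 7d198c2: {302b190, 601dd36, 64b17aa, 728ccd3, 7d198c2, f8730fc, fdd3fb5}.
Reachable from 728ccd3: {728ccd3, f8730fc}.
In 7d198c2's history but not 728ccd3's: {302b190, 601dd36, 64b17aa, 7d198c2, fdd3fb5} — 5 commits.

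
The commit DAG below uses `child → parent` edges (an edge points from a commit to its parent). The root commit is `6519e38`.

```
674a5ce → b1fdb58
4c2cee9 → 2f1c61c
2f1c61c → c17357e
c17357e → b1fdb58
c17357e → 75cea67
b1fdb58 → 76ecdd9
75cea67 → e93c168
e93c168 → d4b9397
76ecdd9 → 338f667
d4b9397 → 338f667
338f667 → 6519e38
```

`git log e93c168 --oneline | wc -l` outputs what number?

4

Walking parent pointers from e93c168: reachable set = {338f667, 6519e38, d4b9397, e93c168}.
That is 4 commits.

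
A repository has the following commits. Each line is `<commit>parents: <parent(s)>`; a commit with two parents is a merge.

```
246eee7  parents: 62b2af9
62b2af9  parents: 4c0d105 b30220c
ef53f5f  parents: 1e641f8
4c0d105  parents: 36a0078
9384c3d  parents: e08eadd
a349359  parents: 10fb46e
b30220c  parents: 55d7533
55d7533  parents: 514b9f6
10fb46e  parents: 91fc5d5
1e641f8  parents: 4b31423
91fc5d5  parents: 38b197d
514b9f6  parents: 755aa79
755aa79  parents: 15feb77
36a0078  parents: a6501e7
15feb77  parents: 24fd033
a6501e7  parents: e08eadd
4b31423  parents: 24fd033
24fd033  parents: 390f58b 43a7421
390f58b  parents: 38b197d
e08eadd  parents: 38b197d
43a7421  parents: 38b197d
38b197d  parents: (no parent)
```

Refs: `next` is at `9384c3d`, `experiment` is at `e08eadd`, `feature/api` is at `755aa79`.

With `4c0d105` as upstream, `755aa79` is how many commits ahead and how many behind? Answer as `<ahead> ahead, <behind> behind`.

Reachable from 755aa79: {15feb77, 24fd033, 38b197d, 390f58b, 43a7421, 755aa79}.
Reachable from 4c0d105: {36a0078, 38b197d, 4c0d105, a6501e7, e08eadd}.
Only in 755aa79's history (ahead): {15feb77, 24fd033, 390f58b, 43a7421, 755aa79} — 5.
Only in 4c0d105's history (behind): {36a0078, 4c0d105, a6501e7, e08eadd} — 4.

5 ahead, 4 behind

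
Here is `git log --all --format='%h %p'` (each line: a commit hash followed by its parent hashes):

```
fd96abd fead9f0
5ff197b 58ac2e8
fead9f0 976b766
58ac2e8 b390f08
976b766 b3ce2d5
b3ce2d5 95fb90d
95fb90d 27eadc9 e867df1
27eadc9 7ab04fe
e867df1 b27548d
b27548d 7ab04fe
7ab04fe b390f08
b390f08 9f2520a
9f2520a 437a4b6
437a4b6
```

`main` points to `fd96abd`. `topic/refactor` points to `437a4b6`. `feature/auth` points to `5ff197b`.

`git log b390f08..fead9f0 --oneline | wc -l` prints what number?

8

Reachable from fead9f0: {27eadc9, 437a4b6, 7ab04fe, 95fb90d, 976b766, 9f2520a, b27548d, b390f08, b3ce2d5, e867df1, fead9f0}.
Reachable from b390f08: {437a4b6, 9f2520a, b390f08}.
In fead9f0's history but not b390f08's: {27eadc9, 7ab04fe, 95fb90d, 976b766, b27548d, b3ce2d5, e867df1, fead9f0} — 8 commits.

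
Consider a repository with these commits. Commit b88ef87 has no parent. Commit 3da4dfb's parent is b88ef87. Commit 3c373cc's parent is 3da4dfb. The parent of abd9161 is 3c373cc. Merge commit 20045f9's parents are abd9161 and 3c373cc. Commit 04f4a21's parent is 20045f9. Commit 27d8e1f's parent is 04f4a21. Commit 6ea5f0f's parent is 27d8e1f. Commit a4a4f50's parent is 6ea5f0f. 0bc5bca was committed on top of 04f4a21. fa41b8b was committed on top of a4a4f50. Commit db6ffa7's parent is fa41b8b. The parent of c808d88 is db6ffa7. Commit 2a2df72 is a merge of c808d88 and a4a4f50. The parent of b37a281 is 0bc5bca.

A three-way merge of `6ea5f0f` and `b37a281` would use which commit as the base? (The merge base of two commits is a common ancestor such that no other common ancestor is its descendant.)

04f4a21

Ancestors of 6ea5f0f: {04f4a21, 20045f9, 27d8e1f, 3c373cc, 3da4dfb, 6ea5f0f, abd9161, b88ef87}.
Ancestors of b37a281: {04f4a21, 0bc5bca, 20045f9, 3c373cc, 3da4dfb, abd9161, b37a281, b88ef87}.
Common ancestors: {04f4a21, 20045f9, 3c373cc, 3da4dfb, abd9161, b88ef87}.
Among these, 04f4a21 is not an ancestor of any other common ancestor — it is the merge base.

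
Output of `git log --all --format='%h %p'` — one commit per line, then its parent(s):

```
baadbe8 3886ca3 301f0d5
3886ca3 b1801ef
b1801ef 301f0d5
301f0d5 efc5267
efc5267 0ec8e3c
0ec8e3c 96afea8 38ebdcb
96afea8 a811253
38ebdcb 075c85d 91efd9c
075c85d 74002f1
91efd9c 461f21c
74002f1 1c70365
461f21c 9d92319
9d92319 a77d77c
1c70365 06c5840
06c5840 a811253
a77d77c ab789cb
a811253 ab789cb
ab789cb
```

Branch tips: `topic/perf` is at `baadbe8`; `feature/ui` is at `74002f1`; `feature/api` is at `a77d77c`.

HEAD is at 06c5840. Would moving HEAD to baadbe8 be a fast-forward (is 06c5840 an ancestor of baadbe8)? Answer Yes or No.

A fast-forward from 06c5840 to baadbe8 is possible iff 06c5840 is an ancestor of baadbe8.
Ancestors of baadbe8: {06c5840, 075c85d, 0ec8e3c, 1c70365, 301f0d5, 3886ca3, 38ebdcb, 461f21c, 74002f1, 91efd9c, 96afea8, 9d92319, a77d77c, a811253, ab789cb, b1801ef, baadbe8, efc5267}.
06c5840 is among them, so fast-forward is possible.

Yes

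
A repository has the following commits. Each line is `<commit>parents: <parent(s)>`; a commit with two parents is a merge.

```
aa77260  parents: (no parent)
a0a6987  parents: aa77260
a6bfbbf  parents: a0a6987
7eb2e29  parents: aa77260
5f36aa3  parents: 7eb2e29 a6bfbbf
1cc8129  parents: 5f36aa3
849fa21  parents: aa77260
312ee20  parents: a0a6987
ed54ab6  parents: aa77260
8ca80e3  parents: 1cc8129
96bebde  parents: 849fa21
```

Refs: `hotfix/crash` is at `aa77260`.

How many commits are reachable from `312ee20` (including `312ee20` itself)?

3

Walking parent pointers from 312ee20: reachable set = {312ee20, a0a6987, aa77260}.
That is 3 commits.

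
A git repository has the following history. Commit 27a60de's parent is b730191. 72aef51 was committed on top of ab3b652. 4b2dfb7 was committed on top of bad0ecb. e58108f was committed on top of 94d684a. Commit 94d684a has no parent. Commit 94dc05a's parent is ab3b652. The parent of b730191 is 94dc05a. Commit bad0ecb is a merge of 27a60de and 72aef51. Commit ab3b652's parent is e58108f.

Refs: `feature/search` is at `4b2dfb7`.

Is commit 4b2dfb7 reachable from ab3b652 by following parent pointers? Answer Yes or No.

Ancestors of ab3b652: {94d684a, ab3b652, e58108f}.
4b2dfb7 is not in that set, so it is not an ancestor of ab3b652.

No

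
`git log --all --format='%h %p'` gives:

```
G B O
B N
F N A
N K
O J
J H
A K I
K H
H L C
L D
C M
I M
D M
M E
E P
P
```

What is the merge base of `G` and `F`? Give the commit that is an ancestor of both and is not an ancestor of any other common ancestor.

N

Ancestors of G: {B, C, D, E, G, H, J, K, L, M, N, O, P}.
Ancestors of F: {A, C, D, E, F, H, I, K, L, M, N, P}.
Common ancestors: {C, D, E, H, K, L, M, N, P}.
Among these, N is not an ancestor of any other common ancestor — it is the merge base.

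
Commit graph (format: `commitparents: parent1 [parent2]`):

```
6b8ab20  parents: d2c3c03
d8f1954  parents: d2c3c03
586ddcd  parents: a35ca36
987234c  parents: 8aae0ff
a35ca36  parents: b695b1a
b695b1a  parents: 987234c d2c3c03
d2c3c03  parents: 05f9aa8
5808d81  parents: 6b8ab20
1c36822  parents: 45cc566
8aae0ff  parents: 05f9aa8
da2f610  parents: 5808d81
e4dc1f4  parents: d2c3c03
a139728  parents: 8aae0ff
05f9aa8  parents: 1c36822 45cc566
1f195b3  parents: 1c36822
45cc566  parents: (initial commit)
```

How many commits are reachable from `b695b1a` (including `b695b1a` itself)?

7

Walking parent pointers from b695b1a: reachable set = {05f9aa8, 1c36822, 45cc566, 8aae0ff, 987234c, b695b1a, d2c3c03}.
That is 7 commits.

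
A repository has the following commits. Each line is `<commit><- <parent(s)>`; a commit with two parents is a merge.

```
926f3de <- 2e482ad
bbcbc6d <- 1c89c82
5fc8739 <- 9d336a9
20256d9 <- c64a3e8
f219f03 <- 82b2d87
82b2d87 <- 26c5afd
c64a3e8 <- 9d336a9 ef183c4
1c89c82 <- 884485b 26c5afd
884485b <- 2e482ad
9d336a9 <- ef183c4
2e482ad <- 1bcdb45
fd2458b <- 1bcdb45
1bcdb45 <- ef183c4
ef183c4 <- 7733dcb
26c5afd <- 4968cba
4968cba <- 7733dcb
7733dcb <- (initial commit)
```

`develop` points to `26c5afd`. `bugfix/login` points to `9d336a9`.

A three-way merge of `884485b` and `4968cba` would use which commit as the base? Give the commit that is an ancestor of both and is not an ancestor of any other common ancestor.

7733dcb

Ancestors of 884485b: {1bcdb45, 2e482ad, 7733dcb, 884485b, ef183c4}.
Ancestors of 4968cba: {4968cba, 7733dcb}.
Common ancestors: {7733dcb}.
The only common ancestor is 7733dcb, so it is the merge base.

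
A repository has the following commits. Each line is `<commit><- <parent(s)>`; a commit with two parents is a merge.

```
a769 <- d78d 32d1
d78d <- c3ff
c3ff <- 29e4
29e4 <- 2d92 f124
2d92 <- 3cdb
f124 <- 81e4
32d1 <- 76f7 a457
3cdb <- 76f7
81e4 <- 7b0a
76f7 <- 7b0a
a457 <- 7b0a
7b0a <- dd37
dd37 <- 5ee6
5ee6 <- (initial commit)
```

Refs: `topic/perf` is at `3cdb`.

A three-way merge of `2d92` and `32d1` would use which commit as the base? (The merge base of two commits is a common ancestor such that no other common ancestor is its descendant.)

Ancestors of 2d92: {2d92, 3cdb, 5ee6, 76f7, 7b0a, dd37}.
Ancestors of 32d1: {32d1, 5ee6, 76f7, 7b0a, a457, dd37}.
Common ancestors: {5ee6, 76f7, 7b0a, dd37}.
Among these, 76f7 is not an ancestor of any other common ancestor — it is the merge base.

76f7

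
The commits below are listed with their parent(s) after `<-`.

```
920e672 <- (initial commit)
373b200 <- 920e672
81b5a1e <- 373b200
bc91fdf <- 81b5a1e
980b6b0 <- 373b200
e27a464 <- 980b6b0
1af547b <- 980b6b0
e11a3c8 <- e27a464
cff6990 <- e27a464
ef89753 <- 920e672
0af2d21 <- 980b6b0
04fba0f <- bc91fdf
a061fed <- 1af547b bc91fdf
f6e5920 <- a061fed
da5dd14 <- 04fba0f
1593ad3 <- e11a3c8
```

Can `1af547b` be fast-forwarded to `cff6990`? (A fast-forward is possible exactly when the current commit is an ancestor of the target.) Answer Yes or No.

A fast-forward from 1af547b to cff6990 is possible iff 1af547b is an ancestor of cff6990.
Ancestors of cff6990: {373b200, 920e672, 980b6b0, cff6990, e27a464}.
1af547b is not among them, so fast-forward is not possible.

No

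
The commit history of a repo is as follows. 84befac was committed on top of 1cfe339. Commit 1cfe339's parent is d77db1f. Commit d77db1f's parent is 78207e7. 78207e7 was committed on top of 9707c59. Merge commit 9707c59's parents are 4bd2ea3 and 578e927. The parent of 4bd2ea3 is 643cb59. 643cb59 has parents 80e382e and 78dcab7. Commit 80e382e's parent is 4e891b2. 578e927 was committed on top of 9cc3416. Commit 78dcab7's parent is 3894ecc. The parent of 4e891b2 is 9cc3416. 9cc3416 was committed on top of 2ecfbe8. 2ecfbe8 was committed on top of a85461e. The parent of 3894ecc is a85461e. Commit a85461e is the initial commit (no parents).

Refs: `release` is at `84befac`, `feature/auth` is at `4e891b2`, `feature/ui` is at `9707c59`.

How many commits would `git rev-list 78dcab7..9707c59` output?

8

Reachable from 9707c59: {2ecfbe8, 3894ecc, 4bd2ea3, 4e891b2, 578e927, 643cb59, 78dcab7, 80e382e, 9707c59, 9cc3416, a85461e}.
Reachable from 78dcab7: {3894ecc, 78dcab7, a85461e}.
In 9707c59's history but not 78dcab7's: {2ecfbe8, 4bd2ea3, 4e891b2, 578e927, 643cb59, 80e382e, 9707c59, 9cc3416} — 8 commits.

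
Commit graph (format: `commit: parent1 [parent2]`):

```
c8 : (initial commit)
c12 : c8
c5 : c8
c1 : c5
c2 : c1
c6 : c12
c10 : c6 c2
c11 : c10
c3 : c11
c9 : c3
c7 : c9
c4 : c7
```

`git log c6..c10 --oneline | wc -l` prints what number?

4

Reachable from c10: {c1, c10, c12, c2, c5, c6, c8}.
Reachable from c6: {c12, c6, c8}.
In c10's history but not c6's: {c1, c10, c2, c5} — 4 commits.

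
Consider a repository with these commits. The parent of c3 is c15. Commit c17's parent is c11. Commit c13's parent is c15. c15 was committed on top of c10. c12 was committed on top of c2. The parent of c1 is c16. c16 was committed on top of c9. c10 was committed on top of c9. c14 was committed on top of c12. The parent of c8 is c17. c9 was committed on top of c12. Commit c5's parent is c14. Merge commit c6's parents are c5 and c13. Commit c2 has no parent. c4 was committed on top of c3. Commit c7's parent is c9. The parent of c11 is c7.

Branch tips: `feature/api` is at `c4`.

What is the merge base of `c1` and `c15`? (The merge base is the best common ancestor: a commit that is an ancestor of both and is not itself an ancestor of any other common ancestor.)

Ancestors of c1: {c1, c12, c16, c2, c9}.
Ancestors of c15: {c10, c12, c15, c2, c9}.
Common ancestors: {c12, c2, c9}.
Among these, c9 is not an ancestor of any other common ancestor — it is the merge base.

c9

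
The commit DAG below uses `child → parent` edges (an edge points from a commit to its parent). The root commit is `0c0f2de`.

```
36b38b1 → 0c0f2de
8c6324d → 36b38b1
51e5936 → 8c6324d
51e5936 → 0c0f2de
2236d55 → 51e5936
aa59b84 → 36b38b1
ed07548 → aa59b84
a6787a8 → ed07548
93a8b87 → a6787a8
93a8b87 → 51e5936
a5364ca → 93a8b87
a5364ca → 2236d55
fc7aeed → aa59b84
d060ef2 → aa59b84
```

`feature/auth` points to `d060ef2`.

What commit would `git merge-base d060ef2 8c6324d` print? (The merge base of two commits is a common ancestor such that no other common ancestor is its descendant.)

Ancestors of d060ef2: {0c0f2de, 36b38b1, aa59b84, d060ef2}.
Ancestors of 8c6324d: {0c0f2de, 36b38b1, 8c6324d}.
Common ancestors: {0c0f2de, 36b38b1}.
Among these, 36b38b1 is not an ancestor of any other common ancestor — it is the merge base.

36b38b1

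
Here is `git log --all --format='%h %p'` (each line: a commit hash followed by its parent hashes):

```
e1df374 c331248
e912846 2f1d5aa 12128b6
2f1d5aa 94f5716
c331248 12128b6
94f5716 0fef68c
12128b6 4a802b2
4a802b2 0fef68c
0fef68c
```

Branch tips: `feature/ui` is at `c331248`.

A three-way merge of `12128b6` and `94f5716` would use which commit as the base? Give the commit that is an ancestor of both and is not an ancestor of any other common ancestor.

0fef68c

Ancestors of 12128b6: {0fef68c, 12128b6, 4a802b2}.
Ancestors of 94f5716: {0fef68c, 94f5716}.
Common ancestors: {0fef68c}.
The only common ancestor is 0fef68c, so it is the merge base.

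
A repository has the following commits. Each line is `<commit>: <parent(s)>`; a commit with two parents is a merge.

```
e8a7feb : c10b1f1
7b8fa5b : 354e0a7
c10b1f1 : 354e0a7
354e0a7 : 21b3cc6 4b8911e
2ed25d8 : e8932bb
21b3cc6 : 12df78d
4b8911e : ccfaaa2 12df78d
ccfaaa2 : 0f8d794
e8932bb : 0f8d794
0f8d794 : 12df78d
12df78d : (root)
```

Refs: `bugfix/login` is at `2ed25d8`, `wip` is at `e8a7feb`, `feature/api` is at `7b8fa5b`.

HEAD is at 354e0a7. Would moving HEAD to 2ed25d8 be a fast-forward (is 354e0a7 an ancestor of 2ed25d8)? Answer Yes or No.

A fast-forward from 354e0a7 to 2ed25d8 is possible iff 354e0a7 is an ancestor of 2ed25d8.
Ancestors of 2ed25d8: {0f8d794, 12df78d, 2ed25d8, e8932bb}.
354e0a7 is not among them, so fast-forward is not possible.

No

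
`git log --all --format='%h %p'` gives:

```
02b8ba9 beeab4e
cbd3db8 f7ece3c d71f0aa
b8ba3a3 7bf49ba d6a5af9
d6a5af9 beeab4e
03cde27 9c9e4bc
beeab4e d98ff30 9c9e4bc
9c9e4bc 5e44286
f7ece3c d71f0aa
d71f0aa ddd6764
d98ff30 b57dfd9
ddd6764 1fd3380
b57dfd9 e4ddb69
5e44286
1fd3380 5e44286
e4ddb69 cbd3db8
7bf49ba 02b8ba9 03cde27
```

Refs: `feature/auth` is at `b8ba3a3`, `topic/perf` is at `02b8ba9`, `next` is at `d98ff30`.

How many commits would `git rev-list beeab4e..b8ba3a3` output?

Reachable from b8ba3a3: {02b8ba9, 03cde27, 1fd3380, 5e44286, 7bf49ba, 9c9e4bc, b57dfd9, b8ba3a3, beeab4e, cbd3db8, d6a5af9, d71f0aa, d98ff30, ddd6764, e4ddb69, f7ece3c}.
Reachable from beeab4e: {1fd3380, 5e44286, 9c9e4bc, b57dfd9, beeab4e, cbd3db8, d71f0aa, d98ff30, ddd6764, e4ddb69, f7ece3c}.
In b8ba3a3's history but not beeab4e's: {02b8ba9, 03cde27, 7bf49ba, b8ba3a3, d6a5af9} — 5 commits.

5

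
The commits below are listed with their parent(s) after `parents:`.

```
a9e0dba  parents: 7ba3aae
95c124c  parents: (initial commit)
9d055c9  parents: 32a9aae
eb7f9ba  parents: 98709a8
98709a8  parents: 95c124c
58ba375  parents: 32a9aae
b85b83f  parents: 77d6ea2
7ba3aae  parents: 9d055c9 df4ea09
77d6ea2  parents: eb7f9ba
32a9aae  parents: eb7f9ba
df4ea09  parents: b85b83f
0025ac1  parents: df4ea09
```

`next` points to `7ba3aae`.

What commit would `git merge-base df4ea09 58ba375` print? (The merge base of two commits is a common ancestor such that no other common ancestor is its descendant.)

Ancestors of df4ea09: {77d6ea2, 95c124c, 98709a8, b85b83f, df4ea09, eb7f9ba}.
Ancestors of 58ba375: {32a9aae, 58ba375, 95c124c, 98709a8, eb7f9ba}.
Common ancestors: {95c124c, 98709a8, eb7f9ba}.
Among these, eb7f9ba is not an ancestor of any other common ancestor — it is the merge base.

eb7f9ba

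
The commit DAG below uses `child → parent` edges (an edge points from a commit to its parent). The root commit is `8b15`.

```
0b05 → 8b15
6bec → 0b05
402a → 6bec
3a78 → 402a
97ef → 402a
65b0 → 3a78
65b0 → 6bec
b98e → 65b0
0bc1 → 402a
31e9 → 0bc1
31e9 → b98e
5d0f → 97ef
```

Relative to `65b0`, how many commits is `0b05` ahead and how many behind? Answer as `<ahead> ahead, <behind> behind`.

0 ahead, 4 behind

Reachable from 0b05: {0b05, 8b15}.
Reachable from 65b0: {0b05, 3a78, 402a, 65b0, 6bec, 8b15}.
Only in 0b05's history (ahead): {} — 0.
Only in 65b0's history (behind): {3a78, 402a, 65b0, 6bec} — 4.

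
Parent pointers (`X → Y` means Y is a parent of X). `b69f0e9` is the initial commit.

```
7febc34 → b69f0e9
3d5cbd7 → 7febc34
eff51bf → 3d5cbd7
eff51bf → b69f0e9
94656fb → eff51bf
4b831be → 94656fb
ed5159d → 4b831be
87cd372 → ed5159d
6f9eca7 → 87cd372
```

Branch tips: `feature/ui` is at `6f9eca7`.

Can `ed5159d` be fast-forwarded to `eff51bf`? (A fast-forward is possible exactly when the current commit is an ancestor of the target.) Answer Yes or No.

A fast-forward from ed5159d to eff51bf is possible iff ed5159d is an ancestor of eff51bf.
Ancestors of eff51bf: {3d5cbd7, 7febc34, b69f0e9, eff51bf}.
ed5159d is not among them, so fast-forward is not possible.

No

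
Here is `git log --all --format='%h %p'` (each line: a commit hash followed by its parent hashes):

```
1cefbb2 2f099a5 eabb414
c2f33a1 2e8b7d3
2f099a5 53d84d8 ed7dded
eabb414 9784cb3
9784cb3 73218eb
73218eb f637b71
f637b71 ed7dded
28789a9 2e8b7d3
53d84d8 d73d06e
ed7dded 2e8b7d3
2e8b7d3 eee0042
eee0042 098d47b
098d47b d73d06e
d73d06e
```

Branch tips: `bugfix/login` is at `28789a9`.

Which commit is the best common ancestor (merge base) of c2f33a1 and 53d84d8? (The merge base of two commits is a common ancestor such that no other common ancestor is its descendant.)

d73d06e

Ancestors of c2f33a1: {098d47b, 2e8b7d3, c2f33a1, d73d06e, eee0042}.
Ancestors of 53d84d8: {53d84d8, d73d06e}.
Common ancestors: {d73d06e}.
The only common ancestor is d73d06e, so it is the merge base.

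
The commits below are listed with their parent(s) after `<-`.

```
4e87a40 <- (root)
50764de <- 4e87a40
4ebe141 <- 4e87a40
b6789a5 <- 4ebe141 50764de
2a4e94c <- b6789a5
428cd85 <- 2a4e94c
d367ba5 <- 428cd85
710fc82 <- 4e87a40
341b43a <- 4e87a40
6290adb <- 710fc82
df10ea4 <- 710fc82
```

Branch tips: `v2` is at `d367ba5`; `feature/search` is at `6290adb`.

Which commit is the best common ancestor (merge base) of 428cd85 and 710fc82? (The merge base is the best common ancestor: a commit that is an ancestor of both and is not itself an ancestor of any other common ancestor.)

Ancestors of 428cd85: {2a4e94c, 428cd85, 4e87a40, 4ebe141, 50764de, b6789a5}.
Ancestors of 710fc82: {4e87a40, 710fc82}.
Common ancestors: {4e87a40}.
The only common ancestor is 4e87a40, so it is the merge base.

4e87a40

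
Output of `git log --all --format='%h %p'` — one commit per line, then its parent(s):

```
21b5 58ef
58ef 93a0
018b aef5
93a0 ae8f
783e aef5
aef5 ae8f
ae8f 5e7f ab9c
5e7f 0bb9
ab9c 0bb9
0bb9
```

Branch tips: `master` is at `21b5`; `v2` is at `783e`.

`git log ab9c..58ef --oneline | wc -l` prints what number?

Reachable from 58ef: {0bb9, 58ef, 5e7f, 93a0, ab9c, ae8f}.
Reachable from ab9c: {0bb9, ab9c}.
In 58ef's history but not ab9c's: {58ef, 5e7f, 93a0, ae8f} — 4 commits.

4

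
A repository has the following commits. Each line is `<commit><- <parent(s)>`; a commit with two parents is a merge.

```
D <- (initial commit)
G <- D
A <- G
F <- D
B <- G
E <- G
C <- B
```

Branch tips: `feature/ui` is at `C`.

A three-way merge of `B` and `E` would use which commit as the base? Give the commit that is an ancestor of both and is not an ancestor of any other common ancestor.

G

Ancestors of B: {B, D, G}.
Ancestors of E: {D, E, G}.
Common ancestors: {D, G}.
Among these, G is not an ancestor of any other common ancestor — it is the merge base.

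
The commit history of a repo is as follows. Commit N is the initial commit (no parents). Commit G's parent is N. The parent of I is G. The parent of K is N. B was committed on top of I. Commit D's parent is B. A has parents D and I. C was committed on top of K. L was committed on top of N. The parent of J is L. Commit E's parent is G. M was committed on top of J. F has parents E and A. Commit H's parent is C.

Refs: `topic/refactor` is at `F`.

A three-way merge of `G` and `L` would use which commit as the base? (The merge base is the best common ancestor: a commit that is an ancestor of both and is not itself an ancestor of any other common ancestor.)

Ancestors of G: {G, N}.
Ancestors of L: {L, N}.
Common ancestors: {N}.
The only common ancestor is N, so it is the merge base.

N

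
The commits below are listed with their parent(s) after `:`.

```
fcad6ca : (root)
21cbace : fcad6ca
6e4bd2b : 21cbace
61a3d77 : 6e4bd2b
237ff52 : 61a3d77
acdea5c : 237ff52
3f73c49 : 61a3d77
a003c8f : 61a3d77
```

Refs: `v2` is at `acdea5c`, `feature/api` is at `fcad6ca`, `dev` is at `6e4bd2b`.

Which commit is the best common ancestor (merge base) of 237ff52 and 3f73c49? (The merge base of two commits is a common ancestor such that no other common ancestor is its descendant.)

61a3d77

Ancestors of 237ff52: {21cbace, 237ff52, 61a3d77, 6e4bd2b, fcad6ca}.
Ancestors of 3f73c49: {21cbace, 3f73c49, 61a3d77, 6e4bd2b, fcad6ca}.
Common ancestors: {21cbace, 61a3d77, 6e4bd2b, fcad6ca}.
Among these, 61a3d77 is not an ancestor of any other common ancestor — it is the merge base.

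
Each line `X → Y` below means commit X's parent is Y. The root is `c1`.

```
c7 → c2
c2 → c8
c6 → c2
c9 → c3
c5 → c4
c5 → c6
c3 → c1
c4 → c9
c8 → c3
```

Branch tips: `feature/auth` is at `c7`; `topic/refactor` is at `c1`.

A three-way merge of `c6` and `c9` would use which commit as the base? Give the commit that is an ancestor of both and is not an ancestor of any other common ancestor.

c3

Ancestors of c6: {c1, c2, c3, c6, c8}.
Ancestors of c9: {c1, c3, c9}.
Common ancestors: {c1, c3}.
Among these, c3 is not an ancestor of any other common ancestor — it is the merge base.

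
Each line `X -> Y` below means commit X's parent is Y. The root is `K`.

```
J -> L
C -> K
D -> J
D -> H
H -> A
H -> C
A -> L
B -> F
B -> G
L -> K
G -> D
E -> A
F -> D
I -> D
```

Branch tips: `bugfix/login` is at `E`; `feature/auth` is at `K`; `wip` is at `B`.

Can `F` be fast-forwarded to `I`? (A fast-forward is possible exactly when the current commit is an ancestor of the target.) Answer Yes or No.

A fast-forward from F to I is possible iff F is an ancestor of I.
Ancestors of I: {A, C, D, H, I, J, K, L}.
F is not among them, so fast-forward is not possible.

No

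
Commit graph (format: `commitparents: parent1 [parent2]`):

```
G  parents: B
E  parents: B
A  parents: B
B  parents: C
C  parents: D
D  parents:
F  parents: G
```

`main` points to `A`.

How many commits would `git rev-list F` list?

5

Walking parent pointers from F: reachable set = {B, C, D, F, G}.
That is 5 commits.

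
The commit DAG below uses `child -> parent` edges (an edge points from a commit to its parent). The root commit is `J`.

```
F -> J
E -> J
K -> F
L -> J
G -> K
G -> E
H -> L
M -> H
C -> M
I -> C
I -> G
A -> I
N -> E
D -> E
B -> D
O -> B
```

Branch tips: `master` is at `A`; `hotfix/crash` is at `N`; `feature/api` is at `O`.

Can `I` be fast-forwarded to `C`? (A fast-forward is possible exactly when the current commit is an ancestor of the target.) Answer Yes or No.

A fast-forward from I to C is possible iff I is an ancestor of C.
Ancestors of C: {C, H, J, L, M}.
I is not among them, so fast-forward is not possible.

No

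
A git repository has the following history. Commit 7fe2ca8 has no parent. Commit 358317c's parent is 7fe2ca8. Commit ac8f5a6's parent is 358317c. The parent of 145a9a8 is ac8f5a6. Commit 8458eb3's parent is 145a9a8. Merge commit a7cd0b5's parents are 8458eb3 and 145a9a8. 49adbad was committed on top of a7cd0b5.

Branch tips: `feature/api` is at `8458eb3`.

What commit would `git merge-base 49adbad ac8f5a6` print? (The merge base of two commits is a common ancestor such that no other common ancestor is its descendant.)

ac8f5a6

Ancestors of 49adbad: {145a9a8, 358317c, 49adbad, 7fe2ca8, 8458eb3, a7cd0b5, ac8f5a6}.
Ancestors of ac8f5a6: {358317c, 7fe2ca8, ac8f5a6}.
Common ancestors: {358317c, 7fe2ca8, ac8f5a6}.
Among these, ac8f5a6 is not an ancestor of any other common ancestor — it is the merge base.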